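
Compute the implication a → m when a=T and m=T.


Implication is false only when antecedent is true and consequent is false.
Substitute: a=T, m=T.
T → T evaluates to T.

T


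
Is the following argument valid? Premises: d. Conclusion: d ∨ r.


This matches the form of disjunction introduction: the conclusion follows in every model of the premises.

Valid.


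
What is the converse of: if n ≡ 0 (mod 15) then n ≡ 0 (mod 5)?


The converse of (P → Q) is (Q → P). It is not in general equivalent to the original.
Here P = 'n ≡ 0 (mod 15)' and Q = 'n ≡ 0 (mod 5)'.

If n ≡ 0 (mod 5), then n ≡ 0 (mod 15).


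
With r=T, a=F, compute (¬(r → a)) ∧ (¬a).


Substitute r=T, a=F:
r → a = T → F = F
¬(r → a) = T
¬a = T
(¬(r → a)) ∧ (¬a) = T ∧ T = T

T


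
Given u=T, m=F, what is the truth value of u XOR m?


Exclusive or is true when exactly one operand is true.
Substitute: u=T, m=F.
T XOR F evaluates to T.

T


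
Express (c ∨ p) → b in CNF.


Step 1: Rewrite as ¬(c ∨ p) ∨ b = (¬c ∧ ¬p) ∨ b.
Step 2: Distribute ∨ over ∧.

((¬c) ∨ b) ∧ ((¬p) ∨ b)


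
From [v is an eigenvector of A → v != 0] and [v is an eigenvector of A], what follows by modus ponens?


Modus ponens: from (P → Q) and P, infer Q.
P = 'v is an eigenvector of A' is asserted, and P → Q holds, so Q follows.

v != 0.


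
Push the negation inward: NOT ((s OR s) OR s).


De Morgan: the negation of a disjunction is the conjunction of the negations.
Distribute NOT across OR, flipping it to AND, and negate each literal.

((NOT s) AND (NOT s)) AND (NOT s)


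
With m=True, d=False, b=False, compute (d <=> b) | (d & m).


Substitute m=True, d=False, b=False:
d <=> b = False <=> False = True
d & m = False & True = False
(d <=> b) | (d & m) = True | False = True

True


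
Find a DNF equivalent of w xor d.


Step 1: w ⊕ d is true exactly when they disagree: (w ∧ ¬d) ∨ (¬w ∧ d).

(w & (~d)) | ((~w) & d)


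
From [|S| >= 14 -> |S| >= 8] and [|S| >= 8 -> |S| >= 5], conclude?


Hypothetical syllogism: from (P → Q) and (Q → R), infer (P → R).
Chain the two implications through the shared middle term '|S| >= 8'.

|S| >= 14 -> |S| >= 5


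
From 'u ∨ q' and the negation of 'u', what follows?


Disjunctive syllogism: from (P ∨ Q) and ¬P, infer Q.
One disjunct, 'u', is ruled out; the other must hold.

q


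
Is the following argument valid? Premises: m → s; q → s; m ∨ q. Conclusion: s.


This matches the form of proof by cases: the conclusion follows in every model of the premises.

Valid.


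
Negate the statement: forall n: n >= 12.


¬(forall x: φ) = exists x: ¬φ, and ¬(exists x: φ) = forall x: ¬φ.
Apply to the universal statement.

exists n: ~(n >= 12)


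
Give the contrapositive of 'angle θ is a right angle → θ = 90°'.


The contrapositive of (P → Q) is (¬Q → ¬P); it is logically equivalent to the original.
Here P = 'angle θ is a right angle' and Q = 'θ = 90°'.

If not (θ = 90°), then not (angle θ is a right angle).


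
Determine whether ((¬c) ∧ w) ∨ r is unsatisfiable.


Truth table over {c, r, w}:
c | r | w | φ
-------------
F | F | F | F
T | F | F | F
F | T | F | T
T | T | F | T
F | F | T | T
T | F | T | F
F | T | T | T
T | T | T | T
Satisfying assignment at row 3: c=F, r=T, w=F gives T.

No, it is not a contradiction.


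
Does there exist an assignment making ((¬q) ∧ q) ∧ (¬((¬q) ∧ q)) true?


Check all 2 assignments over {q}:
q | φ
-----
F | F
T | F
No assignment makes the formula true.

Unsatisfiable.


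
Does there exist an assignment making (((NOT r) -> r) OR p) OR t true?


Search for a satisfying assignment over {p, r, t}.
Try p=T, r=F, t=F: the formula evaluates to T.
A satisfying assignment exists.

Satisfiable.


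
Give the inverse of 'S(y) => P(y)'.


The inverse of (P → Q) is (¬P → ¬Q). It is equivalent to the converse, not to the original.
Here P = 'S(y)' and Q = 'P(y)'.

If not (S(y)), then not (P(y)).


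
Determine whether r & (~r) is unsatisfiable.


Truth table over {r}:
r | φ
-----
False | False
True | False
Every row is false.

Yes, it is a contradiction.


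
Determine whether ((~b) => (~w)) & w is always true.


Build the truth table over {b, w}:
b | w | φ
---------
False | False | False
True | False | False
False | True | False
True | True | True
Counterexample at row 1: with b=False, w=False, the formula is False.

No, it is not a tautology.


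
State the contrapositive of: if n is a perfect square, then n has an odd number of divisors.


The contrapositive of (P → Q) is (¬Q → ¬P); it is logically equivalent to the original.
Here P = 'n is a perfect square' and Q = 'n has an odd number of divisors'.

If not (n has an odd number of divisors), then not (n is a perfect square).


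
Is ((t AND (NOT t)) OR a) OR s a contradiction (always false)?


Truth table over {a, s, t}:
a | s | t | φ
-------------
F | F | F | F
T | F | F | T
F | T | F | T
T | T | F | T
F | F | T | F
T | F | T | T
F | T | T | T
T | T | T | T
Satisfying assignment at row 2: a=T, s=F, t=F gives T.

No, it is not a contradiction.


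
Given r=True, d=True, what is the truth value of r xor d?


Exclusive or is true when exactly one operand is true.
Substitute: r=True, d=True.
True xor True evaluates to False.

False


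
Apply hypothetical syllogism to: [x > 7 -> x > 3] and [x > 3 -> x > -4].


Hypothetical syllogism: from (P → Q) and (Q → R), infer (P → R).
Chain the two implications through the shared middle term 'x > 3'.

x > 7 -> x > -4


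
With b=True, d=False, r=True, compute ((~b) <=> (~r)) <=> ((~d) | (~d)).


Substitute b=True, d=False, r=True:
~b = False
~r = False
(~b) <=> (~r) = False <=> False = True
~d = True
~d = True
(~d) | (~d) = True | True = True
((~b) <=> (~r)) <=> ((~d) | (~d)) = True <=> True = True

True


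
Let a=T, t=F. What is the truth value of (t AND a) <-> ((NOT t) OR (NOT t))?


Substitute a=T, t=F:
t AND a = F AND T = F
NOT t = T
NOT t = T
(NOT t) OR (NOT t) = T OR T = T
(t AND a) <-> ((NOT t) OR (NOT t)) = F <-> T = F

F


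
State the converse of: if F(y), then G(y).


The converse of (P → Q) is (Q → P). It is not in general equivalent to the original.
Here P = 'F(y)' and Q = 'G(y)'.

If G(y), then F(y).


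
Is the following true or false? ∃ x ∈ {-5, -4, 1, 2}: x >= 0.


Evaluate the predicate on each element: -5:F, -4:F, 1:T, 2:T.
Witness x = 1 satisfies the predicate.

T


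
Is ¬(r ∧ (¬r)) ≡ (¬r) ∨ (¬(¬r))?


Compare truth tables:
r | φ | ψ
---------
F | T | T
T | T | T
The columns φ and ψ agree on every row.

Yes, they are logically equivalent.


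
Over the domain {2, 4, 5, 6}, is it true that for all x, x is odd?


Evaluate the predicate on each element: 2:F, 4:F, 5:T, 6:F.
Counterexample x = 2 fails the predicate.

F


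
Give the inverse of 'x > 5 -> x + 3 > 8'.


The inverse of (P → Q) is (¬P → ¬Q). It is equivalent to the converse, not to the original.
Here P = 'x > 5' and Q = 'x + 3 > 8'.

If not (x > 5), then not (x + 3 > 8).


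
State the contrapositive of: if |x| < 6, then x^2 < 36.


The contrapositive of (P → Q) is (¬Q → ¬P); it is logically equivalent to the original.
Here P = '|x| < 6' and Q = 'x^2 < 36'.

If not (x^2 < 36), then not (|x| < 6).


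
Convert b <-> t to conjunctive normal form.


Step 1: Rewrite b ↔ t as (b → t) ∧ (t → b).
Step 2: Rewrite each implication as a disjunction.

((NOT b) OR t) AND ((NOT t) OR b)


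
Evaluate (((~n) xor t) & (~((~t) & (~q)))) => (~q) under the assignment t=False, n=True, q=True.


Substitute t=False, n=True, q=True:
~n = False
(~n) xor t = False xor False = False
~t = True
~q = False
(~t) & (~q) = True & False = False
~((~t) & (~q)) = True
((~n) xor t) & (~((~t) & (~q))) = False & True = False
~q = False
(((~n) xor t) & (~((~t) & (~q)))) => (~q) = False => False = True

True


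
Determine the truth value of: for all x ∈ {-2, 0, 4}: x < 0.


Evaluate the predicate on each element: -2:T, 0:F, 4:F.
Counterexample x = 0 fails the predicate.

F


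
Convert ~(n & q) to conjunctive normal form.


Step 1: Apply De Morgan: ¬(n ∧ q) = ¬n ∨ ¬q.

(~n) | (~q)


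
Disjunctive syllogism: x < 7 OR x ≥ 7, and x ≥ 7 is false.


Disjunctive syllogism: from (P ∨ Q) and ¬P, infer Q.
One disjunct, 'x ≥ 7', is ruled out; the other must hold.

x < 7


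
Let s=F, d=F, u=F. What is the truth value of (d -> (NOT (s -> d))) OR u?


Substitute s=F, d=F, u=F:
s -> d = F -> F = T
NOT (s -> d) = F
d -> (NOT (s -> d)) = F -> F = T
(d -> (NOT (s -> d))) OR u = T OR F = T

T


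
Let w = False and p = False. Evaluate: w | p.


Disjunction is false only when both operands are false.
Substitute: w=False, p=False.
False | False evaluates to False.

False


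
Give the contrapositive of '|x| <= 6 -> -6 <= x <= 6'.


The contrapositive of (P → Q) is (¬Q → ¬P); it is logically equivalent to the original.
Here P = '|x| <= 6' and Q = '-6 <= x <= 6'.

If not (-6 <= x <= 6), then not (|x| <= 6).


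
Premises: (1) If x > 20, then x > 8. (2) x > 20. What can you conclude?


Modus ponens: from (P → Q) and P, infer Q.
P = 'x > 20' is asserted, and P → Q holds, so Q follows.

x > 8.


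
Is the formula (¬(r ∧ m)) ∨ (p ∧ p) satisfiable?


Search for a satisfying assignment over {m, p, r}.
Try m=F, p=F, r=F: the formula evaluates to T.
A satisfying assignment exists.

Satisfiable.


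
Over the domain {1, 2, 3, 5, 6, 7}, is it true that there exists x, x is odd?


Evaluate the predicate on each element: 1:T, 2:F, 3:T, 5:T, 6:F, 7:T.
Witness x = 1 satisfies the predicate.

T


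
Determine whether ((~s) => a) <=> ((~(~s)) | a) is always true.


Build the truth table over {a, s}:
a | s | φ
---------
False | False | True
True | False | True
False | True | True
True | True | True
Every row evaluates to true.

Yes, it is a tautology.


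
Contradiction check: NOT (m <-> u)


Truth table over {m, u}:
m | u | φ
---------
F | F | F
T | F | T
F | T | T
T | T | F
Satisfying assignment at row 2: m=T, u=F gives T.

No, it is not a contradiction.


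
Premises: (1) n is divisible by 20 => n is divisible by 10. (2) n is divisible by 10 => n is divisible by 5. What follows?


Hypothetical syllogism: from (P → Q) and (Q → R), infer (P → R).
Chain the two implications through the shared middle term 'n is divisible by 10'.

n is divisible by 20 => n is divisible by 5


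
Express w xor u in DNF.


Step 1: w ⊕ u is true exactly when they disagree: (w ∧ ¬u) ∨ (¬w ∧ u).

(w & (~u)) | ((~w) & u)


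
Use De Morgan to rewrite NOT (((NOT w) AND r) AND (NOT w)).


De Morgan: the negation of a conjunction is the disjunction of the negations.
Distribute NOT across AND, flipping it to OR, and negate each literal.

(w OR (NOT r)) OR w


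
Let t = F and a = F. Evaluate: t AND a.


Conjunction is true only when both operands are true.
Substitute: t=F, a=F.
F AND F evaluates to F.

F


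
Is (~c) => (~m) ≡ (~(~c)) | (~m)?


Compare truth tables:
c | m | φ | ψ
-------------
False | False | True | True
True | False | True | True
False | True | False | False
True | True | True | True
The columns φ and ψ agree on every row.

Yes, they are logically equivalent.


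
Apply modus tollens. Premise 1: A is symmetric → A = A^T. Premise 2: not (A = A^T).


Modus tollens: from (P → Q) and ¬Q, infer ¬P.
Q = 'A = A^T' is denied; since P → Q, P must also fail.

Not (A is symmetric).


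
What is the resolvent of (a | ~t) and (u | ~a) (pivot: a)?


The clauses contain complementary literals a and ~a.
Resolution eliminates this pair and disjoins the remaining literals (merging duplicates).

(~t | u)


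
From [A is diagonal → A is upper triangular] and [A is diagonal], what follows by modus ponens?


Modus ponens: from (P → Q) and P, infer Q.
P = 'A is diagonal' is asserted, and P → Q holds, so Q follows.

A is upper triangular.


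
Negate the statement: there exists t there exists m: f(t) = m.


Negation flips each quantifier (∀↔∃) and negates the inner predicate.
¬(there exists t there exists m: φ) = for all t for all m: ¬φ.

for all t for all m: NOT(f(t) = m)


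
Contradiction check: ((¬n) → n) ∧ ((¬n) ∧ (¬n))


Truth table over {n}:
n | φ
-----
F | F
T | F
Every row is false.

Yes, it is a contradiction.


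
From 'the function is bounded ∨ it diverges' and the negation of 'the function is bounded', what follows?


Disjunctive syllogism: from (P ∨ Q) and ¬P, infer Q.
One disjunct, 'the function is bounded', is ruled out; the other must hold.

it diverges


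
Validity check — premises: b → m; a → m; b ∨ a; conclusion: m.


This matches the form of proof by cases: the conclusion follows in every model of the premises.

Valid.


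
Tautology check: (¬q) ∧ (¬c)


Build the truth table over {c, q}:
c | q | φ
---------
F | F | T
T | F | F
F | T | F
T | T | F
Counterexample at row 2: with c=T, q=F, the formula is F.

No, it is not a tautology.


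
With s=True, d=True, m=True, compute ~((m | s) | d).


Substitute s=True, d=True, m=True:
m | s = True | True = True
(m | s) | d = True | True = True
~((m | s) | d) = False

False


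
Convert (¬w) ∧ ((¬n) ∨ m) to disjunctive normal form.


Step 1: Distribute ∧ over ∨: (¬w) ∧ ((¬n) ∨ m) = ((¬w) ∧ (¬n)) ∨ ((¬w) ∧ m).

((¬w) ∧ (¬n)) ∨ ((¬w) ∧ m)


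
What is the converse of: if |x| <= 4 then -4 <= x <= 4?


The converse of (P → Q) is (Q → P). It is not in general equivalent to the original.
Here P = '|x| <= 4' and Q = '-4 <= x <= 4'.

If -4 <= x <= 4, then |x| <= 4.


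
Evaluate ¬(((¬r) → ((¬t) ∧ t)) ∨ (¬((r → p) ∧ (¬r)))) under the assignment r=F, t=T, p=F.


Substitute r=F, t=T, p=F:
¬r = T
¬t = F
(¬t) ∧ t = F ∧ T = F
(¬r) → ((¬t) ∧ t) = T → F = F
r → p = F → F = T
¬r = T
(r → p) ∧ (¬r) = T ∧ T = T
¬((r → p) ∧ (¬r)) = F
((¬r) → ((¬t) ∧ t)) ∨ (¬((r → p) ∧ (¬r))) = F ∨ F = F
¬(((¬r) → ((¬t) ∧ t)) ∨ (¬((r → p) ∧ (¬r)))) = T

T


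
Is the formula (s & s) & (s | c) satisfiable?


Search for a satisfying assignment over {c, s}.
Try c=False, s=True: the formula evaluates to True.
A satisfying assignment exists.

Satisfiable.


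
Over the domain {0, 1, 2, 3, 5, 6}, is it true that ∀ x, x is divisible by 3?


Evaluate the predicate on each element: 0:T, 1:F, 2:F, 3:T, 5:F, 6:T.
Counterexample x = 1 fails the predicate.

F


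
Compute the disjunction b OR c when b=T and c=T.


Disjunction is false only when both operands are false.
Substitute: b=T, c=T.
T OR T evaluates to T.

T


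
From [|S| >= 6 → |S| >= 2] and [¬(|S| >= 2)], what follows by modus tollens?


Modus tollens: from (P → Q) and ¬Q, infer ¬P.
Q = '|S| >= 2' is denied; since P → Q, P must also fail.

Not (|S| >= 6).


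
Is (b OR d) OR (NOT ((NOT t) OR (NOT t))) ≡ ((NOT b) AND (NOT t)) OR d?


Compare truth tables:
b | d | t | φ | ψ
-----------------
F | F | F | F | T
T | F | F | T | F
F | T | F | T | T
T | T | F | T | T
F | F | T | T | F
T | F | T | T | F
F | T | T | T | T
T | T | T | T | T
They differ at row 1 (b=F, d=F, t=F): φ=F but ψ=T.

No, they are not logically equivalent.


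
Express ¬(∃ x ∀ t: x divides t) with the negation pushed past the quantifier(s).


Negation flips each quantifier (∀↔∃) and negates the inner predicate.
¬(∃ x ∀ t: φ) = ∀ x ∃ t: ¬φ.

∀ x ∃ t: ¬(x divides t)


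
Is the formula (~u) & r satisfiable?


Search for a satisfying assignment over {r, u}.
Try r=True, u=False: the formula evaluates to True.
A satisfying assignment exists.

Satisfiable.


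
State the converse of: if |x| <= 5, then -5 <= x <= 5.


The converse of (P → Q) is (Q → P). It is not in general equivalent to the original.
Here P = '|x| <= 5' and Q = '-5 <= x <= 5'.

If -5 <= x <= 5, then |x| <= 5.


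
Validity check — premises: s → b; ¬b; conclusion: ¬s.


This matches the form of modus tollens: the conclusion follows in every model of the premises.

Valid.


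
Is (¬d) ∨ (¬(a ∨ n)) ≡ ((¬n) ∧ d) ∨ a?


Compare truth tables:
a | d | n | φ | ψ
-----------------
F | F | F | T | F
T | F | F | T | T
F | T | F | T | T
T | T | F | F | T
F | F | T | T | F
T | F | T | T | T
F | T | T | F | F
T | T | T | F | T
They differ at row 1 (a=F, d=F, n=F): φ=T but ψ=F.

No, they are not logically equivalent.


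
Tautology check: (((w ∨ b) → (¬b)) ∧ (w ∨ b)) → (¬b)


Build the truth table over {b, w}:
b | w | φ
---------
F | F | T
T | F | T
F | T | T
T | T | T
Every row evaluates to true.

Yes, it is a tautology.


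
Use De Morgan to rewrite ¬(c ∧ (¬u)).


De Morgan: the negation of a conjunction is the disjunction of the negations.
Distribute ¬ across ∧, flipping it to ∨, and negate each literal.

(¬c) ∨ u


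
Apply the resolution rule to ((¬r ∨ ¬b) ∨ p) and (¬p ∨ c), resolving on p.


The clauses contain complementary literals p and ¬p.
Resolution eliminates this pair and disjoins the remaining literals (merging duplicates).

((¬r ∨ ¬b) ∨ c)


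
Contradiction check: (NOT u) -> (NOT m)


Truth table over {m, u}:
m | u | φ
---------
F | F | T
T | F | F
F | T | T
T | T | T
Satisfying assignment at row 1: m=F, u=F gives T.

No, it is not a contradiction.


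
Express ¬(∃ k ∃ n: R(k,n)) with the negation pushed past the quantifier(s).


Negation flips each quantifier (∀↔∃) and negates the inner predicate.
¬(∃ k ∃ n: φ) = ∀ k ∀ n: ¬φ.

∀ k ∀ n: ¬(R(k,n))


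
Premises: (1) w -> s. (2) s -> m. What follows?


Hypothetical syllogism: from (P → Q) and (Q → R), infer (P → R).
Chain the two implications through the shared middle term 's'.

w -> m


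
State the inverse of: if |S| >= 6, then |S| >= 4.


The inverse of (P → Q) is (¬P → ¬Q). It is equivalent to the converse, not to the original.
Here P = '|S| >= 6' and Q = '|S| >= 4'.

If not (|S| >= 6), then not (|S| >= 4).


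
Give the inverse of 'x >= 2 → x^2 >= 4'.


The inverse of (P → Q) is (¬P → ¬Q). It is equivalent to the converse, not to the original.
Here P = 'x >= 2' and Q = 'x^2 >= 4'.

If not (x >= 2), then not (x^2 >= 4).


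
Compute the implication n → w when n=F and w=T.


Implication is false only when antecedent is true and consequent is false.
Substitute: n=F, w=T.
F → T evaluates to T.

T


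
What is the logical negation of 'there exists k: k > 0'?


¬(for all x: φ) = there exists x: ¬φ, and ¬(there exists x: φ) = for all x: ¬φ.
Apply to the existential statement.

for all k: NOT(k > 0)


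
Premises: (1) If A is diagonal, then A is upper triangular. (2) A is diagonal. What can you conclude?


Modus ponens: from (P → Q) and P, infer Q.
P = 'A is diagonal' is asserted, and P → Q holds, so Q follows.

A is upper triangular.


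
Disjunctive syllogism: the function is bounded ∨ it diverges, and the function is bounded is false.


Disjunctive syllogism: from (P ∨ Q) and ¬P, infer Q.
One disjunct, 'the function is bounded', is ruled out; the other must hold.

it diverges


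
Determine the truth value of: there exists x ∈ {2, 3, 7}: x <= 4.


Evaluate the predicate on each element: 2:T, 3:T, 7:F.
Witness x = 2 satisfies the predicate.

T


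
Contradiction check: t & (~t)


Truth table over {t}:
t | φ
-----
False | False
True | False
Every row is false.

Yes, it is a contradiction.


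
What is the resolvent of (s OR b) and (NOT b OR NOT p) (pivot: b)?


The clauses contain complementary literals b and NOTb.
Resolution eliminates this pair and disjoins the remaining literals (merging duplicates).

(s OR NOT p)


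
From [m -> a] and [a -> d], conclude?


Hypothetical syllogism: from (P → Q) and (Q → R), infer (P → R).
Chain the two implications through the shared middle term 'a'.

m -> d


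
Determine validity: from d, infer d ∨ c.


This matches the form of disjunction introduction: the conclusion follows in every model of the premises.

Valid.


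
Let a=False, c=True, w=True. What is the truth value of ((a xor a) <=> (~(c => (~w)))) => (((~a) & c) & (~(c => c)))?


Substitute a=False, c=True, w=True:
… (earlier sub-steps elided)
~w = False
c => (~w) = True => False = False
~(c => (~w)) = True
(a xor a) <=> (~(c => (~w))) = False <=> True = False
~a = True
(~a) & c = True & True = True
c => c = True => True = True
~(c => c) = False
((~a) & c) & (~(c => c)) = True & False = False
((a xor a) <=> (~(c => (~w)))) => (((~a) & c) & (~(c => c))) = False => False = True

True


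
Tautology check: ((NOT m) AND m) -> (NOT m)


Build the truth table over {m}:
m | φ
-----
F | T
T | T
Every row evaluates to true.

Yes, it is a tautology.


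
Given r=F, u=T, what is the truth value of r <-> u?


Biconditional is true when both operands have the same truth value.
Substitute: r=F, u=T.
F <-> T evaluates to F.

F


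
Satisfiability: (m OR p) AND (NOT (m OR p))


Check all 4 assignments over {m, p}:
m | p | φ
---------
F | F | F
T | F | F
F | T | F
T | T | F
No assignment makes the formula true.

Unsatisfiable.


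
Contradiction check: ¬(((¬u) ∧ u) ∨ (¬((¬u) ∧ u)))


Truth table over {u}:
u | φ
-----
F | F
T | F
Every row is false.

Yes, it is a contradiction.


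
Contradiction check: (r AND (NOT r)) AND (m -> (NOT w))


Truth table over {m, r, w}:
m | r | w | φ
-------------
F | F | F | F
T | F | F | F
F | T | F | F
T | T | F | F
F | F | T | F
T | F | T | F
F | T | T | F
T | T | T | F
Every row is false.

Yes, it is a contradiction.


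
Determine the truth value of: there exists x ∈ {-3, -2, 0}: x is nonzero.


Evaluate the predicate on each element: -3:T, -2:T, 0:F.
Witness x = -3 satisfies the predicate.

T


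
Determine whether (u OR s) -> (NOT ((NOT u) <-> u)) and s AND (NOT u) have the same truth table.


Compare truth tables:
s | u | φ | ψ
-------------
F | F | T | F
T | F | T | T
F | T | T | F
T | T | T | F
They differ at row 1 (s=F, u=F): φ=T but ψ=F.

No, they are not logically equivalent.


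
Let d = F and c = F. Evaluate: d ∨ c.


Disjunction is false only when both operands are false.
Substitute: d=F, c=F.
F ∨ F evaluates to F.

F


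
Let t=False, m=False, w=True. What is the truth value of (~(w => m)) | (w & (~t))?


Substitute t=False, m=False, w=True:
w => m = True => False = False
~(w => m) = True
~t = True
w & (~t) = True & True = True
(~(w => m)) | (w & (~t)) = True | True = True

True


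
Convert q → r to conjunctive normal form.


Step 1: Rewrite q → r as ¬q ∨ r.

(¬q) ∨ r


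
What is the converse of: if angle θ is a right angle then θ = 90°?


The converse of (P → Q) is (Q → P). It is not in general equivalent to the original.
Here P = 'angle θ is a right angle' and Q = 'θ = 90°'.

If θ = 90°, then angle θ is a right angle.


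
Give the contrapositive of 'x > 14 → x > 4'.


The contrapositive of (P → Q) is (¬Q → ¬P); it is logically equivalent to the original.
Here P = 'x > 14' and Q = 'x > 4'.

If not (x > 4), then not (x > 14).


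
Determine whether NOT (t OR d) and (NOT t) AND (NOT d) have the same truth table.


Compare truth tables:
d | t | φ | ψ
-------------
F | F | T | T
T | F | F | F
F | T | F | F
T | T | F | F
The columns φ and ψ agree on every row.

Yes, they are logically equivalent.


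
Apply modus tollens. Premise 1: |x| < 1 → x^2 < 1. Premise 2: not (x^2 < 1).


Modus tollens: from (P → Q) and ¬Q, infer ¬P.
Q = 'x^2 < 1' is denied; since P → Q, P must also fail.

Not (|x| < 1).


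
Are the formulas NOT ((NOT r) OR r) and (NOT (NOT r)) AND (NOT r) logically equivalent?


Compare truth tables:
r | φ | ψ
---------
F | F | F
T | F | F
The columns φ and ψ agree on every row.

Yes, they are logically equivalent.


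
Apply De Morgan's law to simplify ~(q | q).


De Morgan: the negation of a disjunction is the conjunction of the negations.
Distribute ~ across |, flipping it to &, and negate each literal.

(~q) & (~q)


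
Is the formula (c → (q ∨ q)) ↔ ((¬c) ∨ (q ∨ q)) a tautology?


Build the truth table over {c, q}:
c | q | φ
---------
F | F | T
T | F | T
F | T | T
T | T | T
Every row evaluates to true.

Yes, it is a tautology.


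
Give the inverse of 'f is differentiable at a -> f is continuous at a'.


The inverse of (P → Q) is (¬P → ¬Q). It is equivalent to the converse, not to the original.
Here P = 'f is differentiable at a' and Q = 'f is continuous at a'.

If not (f is differentiable at a), then not (f is continuous at a).


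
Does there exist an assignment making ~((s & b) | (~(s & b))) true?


Check all 4 assignments over {b, s}:
b | s | φ
---------
False | False | False
True | False | False
False | True | False
True | True | False
No assignment makes the formula true.

Unsatisfiable.


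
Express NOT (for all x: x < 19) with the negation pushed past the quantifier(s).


¬(for all x: φ) = there exists x: ¬φ, and ¬(there exists x: φ) = for all x: ¬φ.
Apply to the universal statement.

there exists x: NOT(x < 19)


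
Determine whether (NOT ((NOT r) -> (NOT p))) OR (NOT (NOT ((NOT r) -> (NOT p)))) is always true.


Build the truth table over {p, r}:
p | r | φ
---------
F | F | T
T | F | T
F | T | T
T | T | T
Every row evaluates to true.

Yes, it is a tautology.


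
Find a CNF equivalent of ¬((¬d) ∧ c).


Step 1: Apply De Morgan: ¬((¬d) ∧ c) = ¬(¬d) ∨ ¬c.
Step 2: Eliminate any double negations (¬¬X = X).

d ∨ (¬c)


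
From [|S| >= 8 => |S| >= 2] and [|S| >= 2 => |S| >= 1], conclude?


Hypothetical syllogism: from (P → Q) and (Q → R), infer (P → R).
Chain the two implications through the shared middle term '|S| >= 2'.

|S| >= 8 => |S| >= 1


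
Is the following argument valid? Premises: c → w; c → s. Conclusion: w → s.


This is (no valid rule). There exist truth assignments where the premises are all true but the conclusion is false.

Invalid.


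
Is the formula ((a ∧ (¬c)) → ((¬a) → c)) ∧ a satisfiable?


Search for a satisfying assignment over {a, c}.
Try a=T, c=F: the formula evaluates to T.
A satisfying assignment exists.

Satisfiable.


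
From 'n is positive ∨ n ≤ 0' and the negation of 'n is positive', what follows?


Disjunctive syllogism: from (P ∨ Q) and ¬P, infer Q.
One disjunct, 'n is positive', is ruled out; the other must hold.

n ≤ 0


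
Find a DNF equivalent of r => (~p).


Step 1: Rewrite r → (¬p) as ¬r ∨ (¬p).

(~r) | (~p)


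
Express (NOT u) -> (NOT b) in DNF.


Step 1: Rewrite (¬u) → (¬b) as ¬(¬u) ∨ (¬b).
Step 2: Eliminate any double negations (¬¬X = X).

u OR (NOT b)


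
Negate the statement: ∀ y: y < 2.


¬(∀ x: φ) = ∃ x: ¬φ, and ¬(∃ x: φ) = ∀ x: ¬φ.
Apply to the universal statement.

∃ y: ¬(y < 2)


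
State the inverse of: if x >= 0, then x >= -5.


The inverse of (P → Q) is (¬P → ¬Q). It is equivalent to the converse, not to the original.
Here P = 'x >= 0' and Q = 'x >= -5'.

If not (x >= 0), then not (x >= -5).


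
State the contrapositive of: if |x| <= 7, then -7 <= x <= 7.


The contrapositive of (P → Q) is (¬Q → ¬P); it is logically equivalent to the original.
Here P = '|x| <= 7' and Q = '-7 <= x <= 7'.

If not (-7 <= x <= 7), then not (|x| <= 7).


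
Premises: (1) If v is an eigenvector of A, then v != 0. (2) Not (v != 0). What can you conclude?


Modus tollens: from (P → Q) and ¬Q, infer ¬P.
Q = 'v != 0' is denied; since P → Q, P must also fail.

Not (v is an eigenvector of A).


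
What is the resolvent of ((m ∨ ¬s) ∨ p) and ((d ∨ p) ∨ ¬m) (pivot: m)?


The clauses contain complementary literals m and ¬m.
Resolution eliminates this pair and disjoins the remaining literals (merging duplicates).

((p ∨ ¬s) ∨ d)


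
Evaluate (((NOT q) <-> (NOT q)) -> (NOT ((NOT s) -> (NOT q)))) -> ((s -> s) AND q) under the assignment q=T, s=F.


Substitute q=T, s=F:
… (earlier sub-steps elided)
NOT q = F
(NOT q) <-> (NOT q) = F <-> F = T
NOT s = T
NOT q = F
(NOT s) -> (NOT q) = T -> F = F
NOT ((NOT s) -> (NOT q)) = T
((NOT q) <-> (NOT q)) -> (NOT ((NOT s) -> (NOT q))) = T -> T = T
s -> s = F -> F = T
(s -> s) AND q = T AND T = T
(((NOT q) <-> (NOT q)) -> (NOT ((NOT s) -> (NOT q)))) -> ((s -> s) AND q) = T -> T = T

T


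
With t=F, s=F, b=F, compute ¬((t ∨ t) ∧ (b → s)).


Substitute t=F, s=F, b=F:
t ∨ t = F ∨ F = F
b → s = F → F = T
(t ∨ t) ∧ (b → s) = F ∧ T = F
¬((t ∨ t) ∧ (b → s)) = T

T


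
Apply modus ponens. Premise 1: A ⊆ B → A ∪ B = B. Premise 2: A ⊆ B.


Modus ponens: from (P → Q) and P, infer Q.
P = 'A ⊆ B' is asserted, and P → Q holds, so Q follows.

A ∪ B = B.


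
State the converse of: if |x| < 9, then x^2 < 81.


The converse of (P → Q) is (Q → P). It is not in general equivalent to the original.
Here P = '|x| < 9' and Q = 'x^2 < 81'.

If x^2 < 81, then |x| < 9.


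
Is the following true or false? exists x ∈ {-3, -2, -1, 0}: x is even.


Evaluate the predicate on each element: -3:False, -2:True, -1:False, 0:True.
Witness x = -2 satisfies the predicate.

True


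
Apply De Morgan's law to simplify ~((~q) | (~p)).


De Morgan: the negation of a disjunction is the conjunction of the negations.
Distribute ~ across |, flipping it to &, and negate each literal.

q & p


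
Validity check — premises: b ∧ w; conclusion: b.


This matches the form of conjunction elimination: the conclusion follows in every model of the premises.

Valid.


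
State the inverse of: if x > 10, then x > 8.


The inverse of (P → Q) is (¬P → ¬Q). It is equivalent to the converse, not to the original.
Here P = 'x > 10' and Q = 'x > 8'.

If not (x > 10), then not (x > 8).


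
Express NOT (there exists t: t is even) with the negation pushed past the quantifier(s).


¬(for all x: φ) = there exists x: ¬φ, and ¬(there exists x: φ) = for all x: ¬φ.
Apply to the existential statement.

for all t: NOT(t is even)


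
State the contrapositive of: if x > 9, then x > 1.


The contrapositive of (P → Q) is (¬Q → ¬P); it is logically equivalent to the original.
Here P = 'x > 9' and Q = 'x > 1'.

If not (x > 1), then not (x > 9).


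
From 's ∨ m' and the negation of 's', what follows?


Disjunctive syllogism: from (P ∨ Q) and ¬P, infer Q.
One disjunct, 's', is ruled out; the other must hold.

m


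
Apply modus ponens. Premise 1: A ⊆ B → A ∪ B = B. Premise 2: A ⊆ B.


Modus ponens: from (P → Q) and P, infer Q.
P = 'A ⊆ B' is asserted, and P → Q holds, so Q follows.

A ∪ B = B.


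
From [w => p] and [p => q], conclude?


Hypothetical syllogism: from (P → Q) and (Q → R), infer (P → R).
Chain the two implications through the shared middle term 'p'.

w => q


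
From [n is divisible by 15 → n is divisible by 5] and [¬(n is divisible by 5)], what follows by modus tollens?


Modus tollens: from (P → Q) and ¬Q, infer ¬P.
Q = 'n is divisible by 5' is denied; since P → Q, P must also fail.

Not (n is divisible by 15).


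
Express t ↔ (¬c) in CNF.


Step 1: Rewrite t ↔ (¬c) as (t → (¬c)) ∧ ((¬c) → t).
Step 2: Rewrite each implication as a disjunction.
Step 3: Eliminate any double negations (¬¬X = X).

((¬t) ∨ (¬c)) ∧ (c ∨ t)


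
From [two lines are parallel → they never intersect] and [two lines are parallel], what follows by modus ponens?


Modus ponens: from (P → Q) and P, infer Q.
P = 'two lines are parallel' is asserted, and P → Q holds, so Q follows.

they never intersect.


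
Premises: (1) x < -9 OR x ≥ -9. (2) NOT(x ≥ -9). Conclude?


Disjunctive syllogism: from (P ∨ Q) and ¬P, infer Q.
One disjunct, 'x ≥ -9', is ruled out; the other must hold.

x < -9


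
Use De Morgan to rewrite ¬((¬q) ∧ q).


De Morgan: the negation of a conjunction is the disjunction of the negations.
Distribute ¬ across ∧, flipping it to ∨, and negate each literal.

q ∨ (¬q)


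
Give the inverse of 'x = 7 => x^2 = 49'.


The inverse of (P → Q) is (¬P → ¬Q). It is equivalent to the converse, not to the original.
Here P = 'x = 7' and Q = 'x^2 = 49'.

If not (x = 7), then not (x^2 = 49).


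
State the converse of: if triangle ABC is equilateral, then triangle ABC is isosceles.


The converse of (P → Q) is (Q → P). It is not in general equivalent to the original.
Here P = 'triangle ABC is equilateral' and Q = 'triangle ABC is isosceles'.

If triangle ABC is isosceles, then triangle ABC is equilateral.


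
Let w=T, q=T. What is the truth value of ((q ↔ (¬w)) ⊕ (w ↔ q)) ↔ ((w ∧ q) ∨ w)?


Substitute w=T, q=T:
¬w = F
q ↔ (¬w) = T ↔ F = F
w ↔ q = T ↔ T = T
(q ↔ (¬w)) ⊕ (w ↔ q) = F ⊕ T = T
w ∧ q = T ∧ T = T
(w ∧ q) ∨ w = T ∨ T = T
((q ↔ (¬w)) ⊕ (w ↔ q)) ↔ ((w ∧ q) ∨ w) = T ↔ T = T

T


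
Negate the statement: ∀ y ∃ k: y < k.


Negation flips each quantifier (∀↔∃) and negates the inner predicate.
¬(∀ y ∃ k: φ) = ∃ y ∀ k: ¬φ.

∃ y ∀ k: ¬(y < k)


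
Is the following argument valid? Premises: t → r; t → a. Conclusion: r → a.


This is (no valid rule). There exist truth assignments where the premises are all true but the conclusion is false.

Invalid.


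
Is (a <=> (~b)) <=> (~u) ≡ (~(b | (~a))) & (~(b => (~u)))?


Compare truth tables:
a | b | u | φ | ψ
-----------------
False | False | False | False | False
True | False | False | True | False
False | True | False | True | False
True | True | False | False | False
False | False | True | True | False
True | False | True | False | False
False | True | True | False | False
True | True | True | True | False
They differ at row 2 (a=True, b=False, u=False): φ=True but ψ=False.

No, they are not logically equivalent.


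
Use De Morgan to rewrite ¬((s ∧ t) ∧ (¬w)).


De Morgan: the negation of a conjunction is the disjunction of the negations.
Distribute ¬ across ∧, flipping it to ∨, and negate each literal.

((¬s) ∨ (¬t)) ∨ w


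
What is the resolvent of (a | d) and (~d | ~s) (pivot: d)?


The clauses contain complementary literals d and ~d.
Resolution eliminates this pair and disjoins the remaining literals (merging duplicates).

(a | ~s)


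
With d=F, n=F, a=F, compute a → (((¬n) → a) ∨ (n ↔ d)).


Substitute d=F, n=F, a=F:
¬n = T
(¬n) → a = T → F = F
n ↔ d = F ↔ F = T
((¬n) → a) ∨ (n ↔ d) = F ∨ T = T
a → (((¬n) → a) ∨ (n ↔ d)) = F → T = T

T


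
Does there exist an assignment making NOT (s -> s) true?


Check all 2 assignments over {s}:
s | φ
-----
F | F
T | F
No assignment makes the formula true.

Unsatisfiable.


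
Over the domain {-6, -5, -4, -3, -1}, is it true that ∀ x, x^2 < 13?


Evaluate the predicate on each element: -6:F, -5:F, -4:F, -3:T, -1:T.
Counterexample x = -6 fails the predicate.

F


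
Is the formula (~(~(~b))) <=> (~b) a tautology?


Build the truth table over {b}:
b | φ
-----
False | True
True | True
Every row evaluates to true.

Yes, it is a tautology.


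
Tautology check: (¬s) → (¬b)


Build the truth table over {b, s}:
b | s | φ
---------
F | F | T
T | F | F
F | T | T
T | T | T
Counterexample at row 2: with b=T, s=F, the formula is F.

No, it is not a tautology.


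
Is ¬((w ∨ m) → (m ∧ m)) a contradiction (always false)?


Truth table over {m, w}:
m | w | φ
---------
F | F | F
T | F | F
F | T | T
T | T | F
Satisfying assignment at row 3: m=F, w=T gives T.

No, it is not a contradiction.


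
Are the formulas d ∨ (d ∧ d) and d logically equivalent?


Compare truth tables:
d | φ | ψ
---------
F | F | F
T | T | T
The columns φ and ψ agree on every row.

Yes, they are logically equivalent.


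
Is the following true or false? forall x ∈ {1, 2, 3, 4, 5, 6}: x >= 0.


Evaluate the predicate on each element: 1:True, 2:True, 3:True, 4:True, 5:True, 6:True.
Every element satisfies the predicate.

True


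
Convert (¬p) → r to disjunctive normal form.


Step 1: Rewrite (¬p) → r as ¬(¬p) ∨ r.
Step 2: Eliminate any double negations (¬¬X = X).

p ∨ r


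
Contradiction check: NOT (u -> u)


Truth table over {u}:
u | φ
-----
F | F
T | F
Every row is false.

Yes, it is a contradiction.


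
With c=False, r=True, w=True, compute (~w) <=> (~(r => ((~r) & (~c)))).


Substitute c=False, r=True, w=True:
~w = False
~r = False
~c = True
(~r) & (~c) = False & True = False
r => ((~r) & (~c)) = True => False = False
~(r => ((~r) & (~c))) = True
(~w) <=> (~(r => ((~r) & (~c)))) = False <=> True = False

False


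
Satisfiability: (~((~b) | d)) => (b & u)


Search for a satisfying assignment over {b, d, u}.
Try b=False, d=False, u=False: the formula evaluates to True.
A satisfying assignment exists.

Satisfiable.


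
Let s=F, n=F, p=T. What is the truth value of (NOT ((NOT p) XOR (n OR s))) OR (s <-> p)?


Substitute s=F, n=F, p=T:
NOT p = F
n OR s = F OR F = F
(NOT p) XOR (n OR s) = F XOR F = F
NOT ((NOT p) XOR (n OR s)) = T
s <-> p = F <-> T = F
(NOT ((NOT p) XOR (n OR s))) OR (s <-> p) = T OR F = T

T


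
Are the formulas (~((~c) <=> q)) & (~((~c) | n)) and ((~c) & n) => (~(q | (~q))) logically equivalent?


Compare truth tables:
c | n | q | φ | ψ
-----------------
False | False | False | False | True
True | False | False | False | True
False | True | False | False | False
True | True | False | False | True
False | False | True | False | True
True | False | True | True | True
False | True | True | False | False
True | True | True | False | True
They differ at row 1 (c=False, n=False, q=False): φ=False but ψ=True.

No, they are not logically equivalent.


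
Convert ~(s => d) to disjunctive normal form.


Step 1: Rewrite implication then negate: ¬(¬s ∨ d) = s ∧ ¬d.

s & (~d)


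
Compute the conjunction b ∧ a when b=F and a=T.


Conjunction is true only when both operands are true.
Substitute: b=F, a=T.
F ∧ T evaluates to F.

F


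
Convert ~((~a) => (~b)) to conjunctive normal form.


Step 1: Rewrite (¬a) → (¬b) as ¬(¬a) ∨ (¬b).
Step 2: Negate: ¬(¬(¬a) ∨ (¬b)) = (¬a) ∧ ¬(¬b) (De Morgan + double negation).
Step 3: Eliminate any double negations (¬¬X = X).

(~a) & b


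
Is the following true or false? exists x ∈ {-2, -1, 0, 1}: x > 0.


Evaluate the predicate on each element: -2:False, -1:False, 0:False, 1:True.
Witness x = 1 satisfies the predicate.

True


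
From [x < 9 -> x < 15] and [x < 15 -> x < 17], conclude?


Hypothetical syllogism: from (P → Q) and (Q → R), infer (P → R).
Chain the two implications through the shared middle term 'x < 15'.

x < 9 -> x < 17


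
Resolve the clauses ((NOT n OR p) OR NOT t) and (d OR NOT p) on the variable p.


The clauses contain complementary literals p and NOTp.
Resolution eliminates this pair and disjoins the remaining literals (merging duplicates).

((NOT n OR NOT t) OR d)


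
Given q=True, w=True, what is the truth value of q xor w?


Exclusive or is true when exactly one operand is true.
Substitute: q=True, w=True.
True xor True evaluates to False.

False
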